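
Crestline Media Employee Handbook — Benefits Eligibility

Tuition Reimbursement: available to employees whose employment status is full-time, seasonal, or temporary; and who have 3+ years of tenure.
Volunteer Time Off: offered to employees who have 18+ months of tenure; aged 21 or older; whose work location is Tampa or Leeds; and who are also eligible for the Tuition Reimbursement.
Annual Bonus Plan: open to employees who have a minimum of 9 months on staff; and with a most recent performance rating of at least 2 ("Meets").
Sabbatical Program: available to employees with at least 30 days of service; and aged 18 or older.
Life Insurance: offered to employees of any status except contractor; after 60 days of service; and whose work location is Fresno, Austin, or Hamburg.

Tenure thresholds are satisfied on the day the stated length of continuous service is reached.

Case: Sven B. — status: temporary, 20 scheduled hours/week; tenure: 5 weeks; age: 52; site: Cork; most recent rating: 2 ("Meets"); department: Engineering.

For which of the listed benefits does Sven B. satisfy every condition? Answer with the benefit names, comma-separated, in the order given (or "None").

Sabbatical Program

Tuition Reimbursement — status temporary ✓; service 5 weeks < 3 years (≈1095 days) ✗ → not eligible.
Volunteer Time Off — service 5 weeks < 18 months (≈540 days) ✗ → not eligible.
Annual Bonus Plan — service 5 weeks < 9 months (≈270 days) ✗ → not eligible.
Sabbatical Program — service 5 weeks ≥ 30 days ✓; age 52 ≥ 18 ✓ → eligible.
Life Insurance — status temporary ✓ (not excluded); service 5 weeks < 60 days ✗ → not eligible.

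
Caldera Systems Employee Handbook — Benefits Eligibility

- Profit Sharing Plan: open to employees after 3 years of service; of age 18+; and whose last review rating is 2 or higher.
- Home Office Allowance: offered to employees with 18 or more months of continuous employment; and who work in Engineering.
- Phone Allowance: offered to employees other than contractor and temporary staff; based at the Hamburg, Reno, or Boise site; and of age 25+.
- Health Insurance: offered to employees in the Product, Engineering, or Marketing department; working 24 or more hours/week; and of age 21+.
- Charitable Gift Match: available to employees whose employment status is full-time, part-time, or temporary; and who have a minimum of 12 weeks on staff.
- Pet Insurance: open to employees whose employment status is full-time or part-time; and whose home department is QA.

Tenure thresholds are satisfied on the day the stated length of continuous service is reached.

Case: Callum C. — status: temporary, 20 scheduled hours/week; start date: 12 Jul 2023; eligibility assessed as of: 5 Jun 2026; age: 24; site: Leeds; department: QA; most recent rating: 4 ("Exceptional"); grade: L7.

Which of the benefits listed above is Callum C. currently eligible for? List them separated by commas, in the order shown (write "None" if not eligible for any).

Charitable Gift Match

Service from 12 Jul 2023 to 5 Jun 2026: 1059 days.
Profit Sharing Plan — service 1059 days < 3 years (≈1095 days) ✗ → not eligible.
Home Office Allowance — service 1059 days ≥ 18 months (≈540 days) ✓; dept QA ✗ → not eligible.
Phone Allowance — status temporary ✗ (excluded) → not eligible.
Health Insurance — dept QA ✗ → not eligible.
Charitable Gift Match — status temporary ✓; service 1059 days ≥ 12 weeks (≈84 days) ✓ → eligible.
Pet Insurance — status temporary ✗ (requires full-time or part-time) → not eligible.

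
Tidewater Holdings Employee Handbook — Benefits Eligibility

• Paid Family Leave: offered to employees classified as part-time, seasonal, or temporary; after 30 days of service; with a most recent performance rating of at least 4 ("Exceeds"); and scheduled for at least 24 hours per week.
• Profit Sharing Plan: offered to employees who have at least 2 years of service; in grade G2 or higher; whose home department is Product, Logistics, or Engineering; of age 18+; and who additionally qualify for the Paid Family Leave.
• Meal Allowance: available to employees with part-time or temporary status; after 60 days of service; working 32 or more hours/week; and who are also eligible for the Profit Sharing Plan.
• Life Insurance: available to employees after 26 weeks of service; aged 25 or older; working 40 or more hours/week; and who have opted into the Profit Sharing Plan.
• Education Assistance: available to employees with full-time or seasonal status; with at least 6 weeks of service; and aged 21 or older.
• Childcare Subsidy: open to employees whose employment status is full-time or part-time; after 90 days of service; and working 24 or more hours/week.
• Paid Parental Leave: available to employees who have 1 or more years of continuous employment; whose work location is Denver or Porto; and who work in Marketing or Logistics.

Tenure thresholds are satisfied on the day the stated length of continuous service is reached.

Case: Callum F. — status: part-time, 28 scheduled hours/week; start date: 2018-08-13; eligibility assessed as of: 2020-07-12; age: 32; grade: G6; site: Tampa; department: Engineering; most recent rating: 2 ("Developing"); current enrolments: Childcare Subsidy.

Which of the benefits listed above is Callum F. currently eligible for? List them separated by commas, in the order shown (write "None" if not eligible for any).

Childcare Subsidy

Service from 2018-08-13 to 2020-07-12: 699 days.
Paid Family Leave — status part-time ✓; service 699 days ≥ 30 days ✓; rating 2 < 4 ✗ → not eligible.
Profit Sharing Plan — service 699 days < 2 years (≈730 days) ✗ → not eligible.
Meal Allowance — status part-time ✓; service 699 days ≥ 60 days ✓; 28 hrs/wk < 32 ✗ → not eligible.
Life Insurance — service 699 days ≥ 26 weeks (≈182 days) ✓; age 32 ≥ 25 ✓; 28 hrs/wk < 40 ✗ → not eligible.
Education Assistance — status part-time ✗ (requires full-time or seasonal) → not eligible.
Childcare Subsidy — status part-time ✓; service 699 days ≥ 90 days ✓; 28 hrs/wk ≥ 24 ✓ → eligible.
Paid Parental Leave — service 699 days ≥ 1 year (≈365 days) ✓; site Tampa ✗ (not Denver or Porto) → not eligible.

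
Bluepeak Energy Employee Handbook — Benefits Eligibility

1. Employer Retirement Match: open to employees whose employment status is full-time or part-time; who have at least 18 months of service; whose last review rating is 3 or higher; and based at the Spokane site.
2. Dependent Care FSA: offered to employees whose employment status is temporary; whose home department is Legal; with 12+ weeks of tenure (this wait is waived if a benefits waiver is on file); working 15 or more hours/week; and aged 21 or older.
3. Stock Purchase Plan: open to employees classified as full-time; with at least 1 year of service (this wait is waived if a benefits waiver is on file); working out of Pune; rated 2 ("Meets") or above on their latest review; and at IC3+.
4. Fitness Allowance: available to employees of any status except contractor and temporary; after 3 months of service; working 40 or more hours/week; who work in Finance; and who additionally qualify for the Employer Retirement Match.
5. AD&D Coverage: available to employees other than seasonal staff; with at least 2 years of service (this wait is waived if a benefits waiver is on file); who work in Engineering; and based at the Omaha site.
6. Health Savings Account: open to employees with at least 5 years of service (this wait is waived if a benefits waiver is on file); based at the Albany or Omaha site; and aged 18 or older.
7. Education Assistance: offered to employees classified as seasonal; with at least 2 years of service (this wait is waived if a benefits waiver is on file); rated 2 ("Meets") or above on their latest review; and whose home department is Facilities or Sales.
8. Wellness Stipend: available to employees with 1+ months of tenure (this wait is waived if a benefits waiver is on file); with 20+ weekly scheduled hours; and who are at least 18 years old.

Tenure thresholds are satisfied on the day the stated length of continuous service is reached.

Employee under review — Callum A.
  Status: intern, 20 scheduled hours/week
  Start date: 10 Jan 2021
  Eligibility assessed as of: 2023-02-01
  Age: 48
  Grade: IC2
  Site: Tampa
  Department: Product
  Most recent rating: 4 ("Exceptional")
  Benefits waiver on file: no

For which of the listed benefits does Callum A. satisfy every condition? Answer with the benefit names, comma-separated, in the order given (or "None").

Service from 10 Jan 2021 to 2023-02-01: 752 days.
Employer Retirement Match — status intern ✗ (requires full-time or part-time) → not eligible.
Dependent Care FSA — status intern ✗ (requires temporary) → not eligible.
Stock Purchase Plan — status intern ✗ (requires full-time) → not eligible.
Fitness Allowance — status intern ✓ (not excluded); service 752 days ≥ 3 months (≈90 days) ✓; 20 hrs/wk < 40 ✗ → not eligible.
AD&D Coverage — status intern ✓ (not excluded); no waiver, service 752 days ≥ 2 years (≈730 days) ✓; dept Product ✗ → not eligible.
Health Savings Account — no waiver, service 752 days < 5 years (≈1825 days) ✗ → not eligible.
Education Assistance — status intern ✗ (requires seasonal) → not eligible.
Wellness Stipend — no waiver, service 752 days ≥ 1 month (≈30 days) ✓; 20 hrs/wk ≥ 20 ✓; age 48 ≥ 18 ✓ → eligible.

Wellness Stipend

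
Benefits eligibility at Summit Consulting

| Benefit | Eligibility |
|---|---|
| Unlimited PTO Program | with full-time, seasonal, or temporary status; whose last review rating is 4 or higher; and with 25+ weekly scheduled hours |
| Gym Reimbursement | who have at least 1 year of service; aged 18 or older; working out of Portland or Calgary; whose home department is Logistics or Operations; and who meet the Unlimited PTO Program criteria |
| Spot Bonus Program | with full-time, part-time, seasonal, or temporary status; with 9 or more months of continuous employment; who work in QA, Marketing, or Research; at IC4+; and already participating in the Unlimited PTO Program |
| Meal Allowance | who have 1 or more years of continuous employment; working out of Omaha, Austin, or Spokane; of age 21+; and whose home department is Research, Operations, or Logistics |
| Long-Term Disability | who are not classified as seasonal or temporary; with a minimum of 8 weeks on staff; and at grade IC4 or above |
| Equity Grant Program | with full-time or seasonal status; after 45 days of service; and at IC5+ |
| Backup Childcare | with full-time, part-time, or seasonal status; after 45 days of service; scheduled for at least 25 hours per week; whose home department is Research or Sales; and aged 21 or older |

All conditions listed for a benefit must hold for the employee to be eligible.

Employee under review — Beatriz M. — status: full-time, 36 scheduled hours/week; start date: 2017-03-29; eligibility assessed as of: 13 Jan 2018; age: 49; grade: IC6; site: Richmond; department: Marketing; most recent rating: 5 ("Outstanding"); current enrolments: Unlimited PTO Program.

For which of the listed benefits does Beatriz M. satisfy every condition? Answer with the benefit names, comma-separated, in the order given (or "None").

Service from 2017-03-29 to 13 Jan 2018: 290 days.
Unlimited PTO Program — status full-time ✓; rating 5 ≥ 4 ✓; 36 hrs/wk ≥ 25 ✓ → eligible.
Gym Reimbursement — service 290 days < 1 year (≈365 days) ✗ → not eligible.
Spot Bonus Program — status full-time ✓; service 290 days ≥ 9 months (≈270 days) ✓; dept Marketing ✓; grade IC6 ≥ IC4 ✓; enrolled in Unlimited PTO Program ✓ → eligible.
Meal Allowance — service 290 days < 1 year (≈365 days) ✗ → not eligible.
Long-Term Disability — status full-time ✓ (not excluded); service 290 days ≥ 8 weeks (≈56 days) ✓; grade IC6 ≥ IC4 ✓ → eligible.
Equity Grant Program — status full-time ✓; service 290 days ≥ 45 days ✓; grade IC6 ≥ IC5 ✓ → eligible.
Backup Childcare — status full-time ✓; service 290 days ≥ 45 days ✓; 36 hrs/wk ≥ 25 ✓; dept Marketing ✗ → not eligible.

Unlimited PTO Program, Spot Bonus Program, Long-Term Disability, Equity Grant Program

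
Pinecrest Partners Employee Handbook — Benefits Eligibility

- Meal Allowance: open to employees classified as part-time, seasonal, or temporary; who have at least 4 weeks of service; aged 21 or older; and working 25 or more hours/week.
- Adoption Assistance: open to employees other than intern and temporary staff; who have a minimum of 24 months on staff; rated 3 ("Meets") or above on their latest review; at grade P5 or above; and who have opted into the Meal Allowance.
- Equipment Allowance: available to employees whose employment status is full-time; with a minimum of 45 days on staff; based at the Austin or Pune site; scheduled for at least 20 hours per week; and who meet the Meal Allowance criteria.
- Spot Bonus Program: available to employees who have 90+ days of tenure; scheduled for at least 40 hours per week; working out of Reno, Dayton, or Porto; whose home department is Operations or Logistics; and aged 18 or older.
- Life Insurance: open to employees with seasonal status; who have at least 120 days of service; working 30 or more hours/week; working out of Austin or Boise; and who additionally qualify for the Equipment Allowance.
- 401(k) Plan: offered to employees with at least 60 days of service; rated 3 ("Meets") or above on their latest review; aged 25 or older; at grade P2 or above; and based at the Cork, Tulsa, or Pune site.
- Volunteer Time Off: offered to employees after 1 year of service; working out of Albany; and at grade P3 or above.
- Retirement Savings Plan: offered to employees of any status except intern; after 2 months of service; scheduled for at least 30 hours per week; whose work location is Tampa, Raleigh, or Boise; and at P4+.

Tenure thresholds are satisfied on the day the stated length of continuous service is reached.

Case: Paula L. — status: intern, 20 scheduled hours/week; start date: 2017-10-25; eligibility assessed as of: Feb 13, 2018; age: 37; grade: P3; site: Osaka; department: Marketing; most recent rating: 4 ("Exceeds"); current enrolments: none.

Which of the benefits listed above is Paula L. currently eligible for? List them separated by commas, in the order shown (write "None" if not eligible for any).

None

Service from 2017-10-25 to Feb 13, 2018: 111 days.
Meal Allowance — status intern ✗ (requires part-time, seasonal, or temporary) → not eligible.
Adoption Assistance — status intern ✗ (excluded) → not eligible.
Equipment Allowance — status intern ✗ (requires full-time) → not eligible.
Spot Bonus Program — service 111 days ≥ 90 days ✓; 20 hrs/wk < 40 ✗ → not eligible.
Life Insurance — status intern ✗ (requires seasonal) → not eligible.
401(k) Plan — service 111 days ≥ 60 days ✓; rating 4 ≥ 3 ✓; age 37 ≥ 25 ✓; grade P3 ≥ P2 ✓; site Osaka ✗ (not Cork, Tulsa, or Pune) → not eligible.
Volunteer Time Off — service 111 days < 1 year (≈365 days) ✗ → not eligible.
Retirement Savings Plan — status intern ✗ (excluded) → not eligible.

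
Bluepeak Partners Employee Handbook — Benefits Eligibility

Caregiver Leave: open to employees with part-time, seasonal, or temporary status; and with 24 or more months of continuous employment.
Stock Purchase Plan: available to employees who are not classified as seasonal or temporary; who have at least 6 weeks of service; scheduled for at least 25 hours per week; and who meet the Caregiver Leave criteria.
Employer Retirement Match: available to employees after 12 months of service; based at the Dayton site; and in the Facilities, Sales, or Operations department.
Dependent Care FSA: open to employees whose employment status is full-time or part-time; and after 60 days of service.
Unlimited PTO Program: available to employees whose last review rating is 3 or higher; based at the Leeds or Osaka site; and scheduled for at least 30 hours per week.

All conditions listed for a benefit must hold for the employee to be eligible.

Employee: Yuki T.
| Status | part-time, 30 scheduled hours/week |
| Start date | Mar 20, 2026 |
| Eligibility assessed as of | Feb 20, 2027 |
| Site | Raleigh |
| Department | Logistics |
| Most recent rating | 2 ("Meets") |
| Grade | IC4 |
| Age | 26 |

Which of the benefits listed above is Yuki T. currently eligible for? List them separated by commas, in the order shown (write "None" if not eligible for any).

Service from Mar 20, 2026 to Feb 20, 2027: 337 days.
Caregiver Leave — status part-time ✓; service 337 days < 24 months (≈720 days) ✗ → not eligible.
Stock Purchase Plan — status part-time ✓ (not excluded); service 337 days ≥ 6 weeks (≈42 days) ✓; 30 hrs/wk ≥ 25 ✓; not eligible for Caregiver Leave ✗ → not eligible.
Employer Retirement Match — service 337 days < 12 months (≈360 days) ✗ → not eligible.
Dependent Care FSA — status part-time ✓; service 337 days ≥ 60 days ✓ → eligible.
Unlimited PTO Program — rating 2 < 3 ✗ → not eligible.

Dependent Care FSA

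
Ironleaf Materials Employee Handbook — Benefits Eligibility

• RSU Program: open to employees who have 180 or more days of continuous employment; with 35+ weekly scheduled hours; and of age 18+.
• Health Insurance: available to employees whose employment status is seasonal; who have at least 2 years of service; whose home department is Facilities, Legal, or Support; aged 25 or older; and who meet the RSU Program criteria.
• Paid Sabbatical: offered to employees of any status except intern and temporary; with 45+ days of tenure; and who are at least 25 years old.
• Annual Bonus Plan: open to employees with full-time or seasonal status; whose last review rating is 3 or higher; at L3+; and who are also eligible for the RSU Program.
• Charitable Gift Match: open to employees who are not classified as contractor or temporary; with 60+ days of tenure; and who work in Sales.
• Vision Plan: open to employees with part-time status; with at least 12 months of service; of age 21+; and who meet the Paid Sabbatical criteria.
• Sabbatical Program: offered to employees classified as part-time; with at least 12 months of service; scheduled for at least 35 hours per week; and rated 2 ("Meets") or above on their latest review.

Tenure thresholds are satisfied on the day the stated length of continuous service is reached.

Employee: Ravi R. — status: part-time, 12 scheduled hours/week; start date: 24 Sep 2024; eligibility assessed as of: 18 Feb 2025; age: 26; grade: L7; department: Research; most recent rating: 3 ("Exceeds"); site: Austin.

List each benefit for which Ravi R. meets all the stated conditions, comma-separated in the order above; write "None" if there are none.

Service from 24 Sep 2024 to 18 Feb 2025: 147 days.
RSU Program — service 147 days < 180 days ✗ → not eligible.
Health Insurance — status part-time ✗ (requires seasonal) → not eligible.
Paid Sabbatical — status part-time ✓ (not excluded); service 147 days ≥ 45 days ✓; age 26 ≥ 25 ✓ → eligible.
Annual Bonus Plan — status part-time ✗ (requires full-time or seasonal) → not eligible.
Charitable Gift Match — status part-time ✓ (not excluded); service 147 days ≥ 60 days ✓; dept Research ✗ → not eligible.
Vision Plan — status part-time ✓; service 147 days < 12 months (≈360 days) ✗ → not eligible.
Sabbatical Program — status part-time ✓; service 147 days < 12 months (≈360 days) ✗ → not eligible.

Paid Sabbatical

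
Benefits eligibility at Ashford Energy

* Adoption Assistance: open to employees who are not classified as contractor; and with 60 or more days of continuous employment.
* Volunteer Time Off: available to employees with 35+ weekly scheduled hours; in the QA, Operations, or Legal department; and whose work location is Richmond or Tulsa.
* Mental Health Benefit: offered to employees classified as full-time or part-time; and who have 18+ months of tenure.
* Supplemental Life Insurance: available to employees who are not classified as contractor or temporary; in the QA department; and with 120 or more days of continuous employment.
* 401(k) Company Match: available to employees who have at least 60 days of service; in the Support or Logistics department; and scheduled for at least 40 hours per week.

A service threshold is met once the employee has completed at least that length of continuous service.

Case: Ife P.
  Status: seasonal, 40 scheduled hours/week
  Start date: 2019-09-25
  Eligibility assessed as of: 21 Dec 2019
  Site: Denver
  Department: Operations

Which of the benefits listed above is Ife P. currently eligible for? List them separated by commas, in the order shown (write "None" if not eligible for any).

Adoption Assistance

Service from 2019-09-25 to 21 Dec 2019: 87 days.
Adoption Assistance — status seasonal ✓ (not excluded); service 87 days ≥ 60 days ✓ → eligible.
Volunteer Time Off — 40 hrs/wk ≥ 35 ✓; dept Operations ✓; site Denver ✗ (not Richmond or Tulsa) → not eligible.
Mental Health Benefit — status seasonal ✗ (requires full-time or part-time) → not eligible.
Supplemental Life Insurance — status seasonal ✓ (not excluded); dept Operations ✗ → not eligible.
401(k) Company Match — service 87 days ≥ 60 days ✓; dept Operations ✗ → not eligible.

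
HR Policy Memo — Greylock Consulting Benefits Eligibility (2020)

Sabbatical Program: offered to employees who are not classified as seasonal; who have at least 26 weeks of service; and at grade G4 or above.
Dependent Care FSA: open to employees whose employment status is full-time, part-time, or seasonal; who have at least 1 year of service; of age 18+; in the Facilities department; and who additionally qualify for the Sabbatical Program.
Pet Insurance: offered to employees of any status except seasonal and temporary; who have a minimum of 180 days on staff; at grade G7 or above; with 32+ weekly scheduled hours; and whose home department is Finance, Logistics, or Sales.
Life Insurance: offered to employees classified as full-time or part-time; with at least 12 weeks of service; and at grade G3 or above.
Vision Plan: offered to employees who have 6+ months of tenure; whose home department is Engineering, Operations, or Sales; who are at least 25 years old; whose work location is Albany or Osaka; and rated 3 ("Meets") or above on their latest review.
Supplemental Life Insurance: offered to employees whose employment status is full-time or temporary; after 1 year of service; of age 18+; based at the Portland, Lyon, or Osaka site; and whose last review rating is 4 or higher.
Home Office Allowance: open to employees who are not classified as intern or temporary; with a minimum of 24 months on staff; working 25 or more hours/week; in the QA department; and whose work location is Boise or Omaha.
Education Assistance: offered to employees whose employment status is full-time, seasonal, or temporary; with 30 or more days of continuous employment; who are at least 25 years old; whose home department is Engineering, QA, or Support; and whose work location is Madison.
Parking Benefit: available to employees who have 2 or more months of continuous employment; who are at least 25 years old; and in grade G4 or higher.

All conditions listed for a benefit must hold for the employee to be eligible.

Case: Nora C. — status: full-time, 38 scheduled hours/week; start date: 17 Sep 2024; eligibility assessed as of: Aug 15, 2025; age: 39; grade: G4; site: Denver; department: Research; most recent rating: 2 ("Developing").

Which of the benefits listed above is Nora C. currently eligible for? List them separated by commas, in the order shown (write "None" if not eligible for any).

Service from 17 Sep 2024 to Aug 15, 2025: 332 days.
Sabbatical Program — status full-time ✓ (not excluded); service 332 days ≥ 26 weeks (≈182 days) ✓; grade G4 ≥ G4 ✓ → eligible.
Dependent Care FSA — status full-time ✓; service 332 days < 1 year (≈365 days) ✗ → not eligible.
Pet Insurance — status full-time ✓ (not excluded); service 332 days ≥ 180 days ✓; grade G4 < G7 ✗ → not eligible.
Life Insurance — status full-time ✓; service 332 days ≥ 12 weeks (≈84 days) ✓; grade G4 ≥ G3 ✓ → eligible.
Vision Plan — service 332 days ≥ 6 months (≈180 days) ✓; dept Research ✗ → not eligible.
Supplemental Life Insurance — status full-time ✓; service 332 days < 1 year (≈365 days) ✗ → not eligible.
Home Office Allowance — status full-time ✓ (not excluded); service 332 days < 24 months (≈720 days) ✗ → not eligible.
Education Assistance — status full-time ✓; service 332 days ≥ 30 days ✓; age 39 ≥ 25 ✓; dept Research ✗ → not eligible.
Parking Benefit — service 332 days ≥ 2 months (≈60 days) ✓; age 39 ≥ 25 ✓; grade G4 ≥ G4 ✓ → eligible.

Sabbatical Program, Life Insurance, Parking Benefit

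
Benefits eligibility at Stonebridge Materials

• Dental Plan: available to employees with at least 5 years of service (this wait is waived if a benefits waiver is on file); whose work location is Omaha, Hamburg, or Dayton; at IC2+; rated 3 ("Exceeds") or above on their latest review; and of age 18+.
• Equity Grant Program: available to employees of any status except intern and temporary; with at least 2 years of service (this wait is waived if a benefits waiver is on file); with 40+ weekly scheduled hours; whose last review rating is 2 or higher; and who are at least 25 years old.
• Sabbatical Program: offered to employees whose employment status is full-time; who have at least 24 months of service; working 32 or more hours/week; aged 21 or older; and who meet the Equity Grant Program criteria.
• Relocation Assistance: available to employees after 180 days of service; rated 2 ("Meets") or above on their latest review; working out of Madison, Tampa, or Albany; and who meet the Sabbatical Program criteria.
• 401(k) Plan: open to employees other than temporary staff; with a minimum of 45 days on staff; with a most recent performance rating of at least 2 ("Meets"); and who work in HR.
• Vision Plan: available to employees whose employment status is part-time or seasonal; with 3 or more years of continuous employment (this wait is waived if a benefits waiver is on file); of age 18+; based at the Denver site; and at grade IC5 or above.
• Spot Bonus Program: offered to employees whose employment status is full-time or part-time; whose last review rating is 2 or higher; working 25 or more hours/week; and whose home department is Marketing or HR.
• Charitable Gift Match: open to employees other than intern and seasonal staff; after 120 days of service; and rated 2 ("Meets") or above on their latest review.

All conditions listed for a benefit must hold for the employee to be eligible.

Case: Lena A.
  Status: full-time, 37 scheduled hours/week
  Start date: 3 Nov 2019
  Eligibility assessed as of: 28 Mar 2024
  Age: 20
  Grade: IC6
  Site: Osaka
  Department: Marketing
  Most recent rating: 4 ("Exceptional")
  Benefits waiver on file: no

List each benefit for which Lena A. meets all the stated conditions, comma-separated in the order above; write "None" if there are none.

Spot Bonus Program, Charitable Gift Match

Service from 3 Nov 2019 to 28 Mar 2024: 1607 days.
Dental Plan — no waiver, service 1607 days < 5 years (≈1825 days) ✗ → not eligible.
Equity Grant Program — status full-time ✓ (not excluded); no waiver, service 1607 days ≥ 2 years (≈730 days) ✓; 37 hrs/wk < 40 ✗ → not eligible.
Sabbatical Program — status full-time ✓; service 1607 days ≥ 24 months (≈720 days) ✓; 37 hrs/wk ≥ 32 ✓; age 20 < 21 ✗ → not eligible.
Relocation Assistance — service 1607 days ≥ 180 days ✓; rating 4 ≥ 2 ✓; site Osaka ✗ (not Madison, Tampa, or Albany) → not eligible.
401(k) Plan — status full-time ✓ (not excluded); service 1607 days ≥ 45 days ✓; rating 4 ≥ 2 ✓; dept Marketing ✗ → not eligible.
Vision Plan — status full-time ✗ (requires part-time or seasonal) → not eligible.
Spot Bonus Program — status full-time ✓; rating 4 ≥ 2 ✓; 37 hrs/wk ≥ 25 ✓; dept Marketing ✓ → eligible.
Charitable Gift Match — status full-time ✓ (not excluded); service 1607 days ≥ 120 days ✓; rating 4 ≥ 2 ✓ → eligible.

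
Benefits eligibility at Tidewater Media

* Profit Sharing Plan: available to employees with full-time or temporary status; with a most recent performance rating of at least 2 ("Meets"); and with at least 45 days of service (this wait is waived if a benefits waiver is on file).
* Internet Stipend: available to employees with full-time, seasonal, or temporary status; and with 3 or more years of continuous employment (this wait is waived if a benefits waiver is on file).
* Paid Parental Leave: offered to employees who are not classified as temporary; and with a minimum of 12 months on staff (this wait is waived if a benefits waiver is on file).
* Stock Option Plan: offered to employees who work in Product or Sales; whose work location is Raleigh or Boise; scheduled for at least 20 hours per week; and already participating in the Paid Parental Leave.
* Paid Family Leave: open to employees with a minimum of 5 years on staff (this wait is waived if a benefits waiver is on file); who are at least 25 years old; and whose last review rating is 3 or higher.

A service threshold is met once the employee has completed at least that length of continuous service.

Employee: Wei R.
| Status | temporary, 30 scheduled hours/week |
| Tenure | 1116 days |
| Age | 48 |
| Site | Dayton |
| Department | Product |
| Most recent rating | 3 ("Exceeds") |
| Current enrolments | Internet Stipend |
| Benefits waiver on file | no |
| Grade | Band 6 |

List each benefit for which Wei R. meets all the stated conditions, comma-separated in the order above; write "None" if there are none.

Profit Sharing Plan, Internet Stipend

Profit Sharing Plan — status temporary ✓; rating 3 ≥ 2 ✓; no waiver, service 1116 days ≥ 45 days ✓ → eligible.
Internet Stipend — status temporary ✓; no waiver, service 1116 days ≥ 3 years (≈1095 days) ✓ → eligible.
Paid Parental Leave — status temporary ✗ (excluded) → not eligible.
Stock Option Plan — dept Product ✓; site Dayton ✗ (not Raleigh or Boise) → not eligible.
Paid Family Leave — no waiver, service 1116 days < 5 years (≈1825 days) ✗ → not eligible.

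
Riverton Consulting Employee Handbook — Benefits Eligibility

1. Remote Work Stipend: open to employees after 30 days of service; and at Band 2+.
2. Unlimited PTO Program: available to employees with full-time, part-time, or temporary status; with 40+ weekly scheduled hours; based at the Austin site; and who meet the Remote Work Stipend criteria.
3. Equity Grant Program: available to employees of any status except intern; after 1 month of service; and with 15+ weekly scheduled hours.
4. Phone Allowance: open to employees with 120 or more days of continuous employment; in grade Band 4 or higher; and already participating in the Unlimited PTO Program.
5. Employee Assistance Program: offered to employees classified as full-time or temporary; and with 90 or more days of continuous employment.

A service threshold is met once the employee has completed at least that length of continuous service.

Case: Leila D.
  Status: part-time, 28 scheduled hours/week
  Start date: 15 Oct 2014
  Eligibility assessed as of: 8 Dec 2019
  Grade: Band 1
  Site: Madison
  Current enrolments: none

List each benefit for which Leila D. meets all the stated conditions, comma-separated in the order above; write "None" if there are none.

Service from 15 Oct 2014 to 8 Dec 2019: 1880 days.
Remote Work Stipend — service 1880 days ≥ 30 days ✓; grade Band 1 < Band 2 ✗ → not eligible.
Unlimited PTO Program — status part-time ✓; 28 hrs/wk < 40 ✗ → not eligible.
Equity Grant Program — status part-time ✓ (not excluded); service 1880 days ≥ 1 month (≈30 days) ✓; 28 hrs/wk ≥ 15 ✓ → eligible.
Phone Allowance — service 1880 days ≥ 120 days ✓; grade Band 1 < Band 4 ✗ → not eligible.
Employee Assistance Program — status part-time ✗ (requires full-time or temporary) → not eligible.

Equity Grant Program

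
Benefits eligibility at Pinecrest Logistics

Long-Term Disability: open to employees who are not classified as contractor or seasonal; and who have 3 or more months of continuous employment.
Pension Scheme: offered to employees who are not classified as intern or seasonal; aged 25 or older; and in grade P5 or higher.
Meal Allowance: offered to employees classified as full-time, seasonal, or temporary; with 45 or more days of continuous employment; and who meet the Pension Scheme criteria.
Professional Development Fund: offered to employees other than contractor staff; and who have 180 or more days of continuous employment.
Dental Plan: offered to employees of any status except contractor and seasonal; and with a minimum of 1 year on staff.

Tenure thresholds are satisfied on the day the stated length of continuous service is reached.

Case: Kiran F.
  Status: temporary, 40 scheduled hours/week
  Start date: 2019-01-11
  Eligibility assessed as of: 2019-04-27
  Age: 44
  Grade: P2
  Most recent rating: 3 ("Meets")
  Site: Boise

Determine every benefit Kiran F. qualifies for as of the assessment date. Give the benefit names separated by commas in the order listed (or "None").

Service from 2019-01-11 to 2019-04-27: 106 days.
Long-Term Disability — status temporary ✓ (not excluded); service 106 days ≥ 3 months (≈90 days) ✓ → eligible.
Pension Scheme — status temporary ✓ (not excluded); age 44 ≥ 25 ✓; grade P2 < P5 ✗ → not eligible.
Meal Allowance — status temporary ✓; service 106 days ≥ 45 days ✓; not eligible for Pension Scheme ✗ → not eligible.
Professional Development Fund — status temporary ✓ (not excluded); service 106 days < 180 days ✗ → not eligible.
Dental Plan — status temporary ✓ (not excluded); service 106 days < 1 year (≈365 days) ✗ → not eligible.

Long-Term Disability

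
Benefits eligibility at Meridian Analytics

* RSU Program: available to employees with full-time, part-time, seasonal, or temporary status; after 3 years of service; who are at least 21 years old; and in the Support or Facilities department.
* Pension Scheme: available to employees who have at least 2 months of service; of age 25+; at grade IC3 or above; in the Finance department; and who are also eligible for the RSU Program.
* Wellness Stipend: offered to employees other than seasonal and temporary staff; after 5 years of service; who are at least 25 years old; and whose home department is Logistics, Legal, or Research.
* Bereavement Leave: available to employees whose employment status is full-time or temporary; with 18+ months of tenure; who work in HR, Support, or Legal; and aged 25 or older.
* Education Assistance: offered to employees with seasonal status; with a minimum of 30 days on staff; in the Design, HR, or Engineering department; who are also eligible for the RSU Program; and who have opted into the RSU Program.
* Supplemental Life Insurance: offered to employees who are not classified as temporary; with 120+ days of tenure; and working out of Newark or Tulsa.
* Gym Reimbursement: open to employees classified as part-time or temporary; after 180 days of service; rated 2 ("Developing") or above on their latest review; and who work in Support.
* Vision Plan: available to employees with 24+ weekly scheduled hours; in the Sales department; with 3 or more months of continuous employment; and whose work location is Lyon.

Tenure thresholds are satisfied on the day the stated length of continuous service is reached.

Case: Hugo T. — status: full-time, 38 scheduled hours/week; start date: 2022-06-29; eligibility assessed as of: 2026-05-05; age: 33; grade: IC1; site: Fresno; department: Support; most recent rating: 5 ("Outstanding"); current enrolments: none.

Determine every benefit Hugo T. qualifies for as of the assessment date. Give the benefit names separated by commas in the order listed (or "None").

RSU Program, Bereavement Leave

Service from 2022-06-29 to 2026-05-05: 1406 days.
RSU Program — status full-time ✓; service 1406 days ≥ 3 years (≈1095 days) ✓; age 33 ≥ 21 ✓; dept Support ✓ → eligible.
Pension Scheme — service 1406 days ≥ 2 months (≈60 days) ✓; age 33 ≥ 25 ✓; grade IC1 < IC3 ✗ → not eligible.
Wellness Stipend — status full-time ✓ (not excluded); service 1406 days < 5 years (≈1825 days) ✗ → not eligible.
Bereavement Leave — status full-time ✓; service 1406 days ≥ 18 months (≈540 days) ✓; dept Support ✓; age 33 ≥ 25 ✓ → eligible.
Education Assistance — status full-time ✗ (requires seasonal) → not eligible.
Supplemental Life Insurance — status full-time ✓ (not excluded); service 1406 days ≥ 120 days ✓; site Fresno ✗ (not Newark or Tulsa) → not eligible.
Gym Reimbursement — status full-time ✗ (requires part-time or temporary) → not eligible.
Vision Plan — 38 hrs/wk ≥ 24 ✓; dept Support ✗ → not eligible.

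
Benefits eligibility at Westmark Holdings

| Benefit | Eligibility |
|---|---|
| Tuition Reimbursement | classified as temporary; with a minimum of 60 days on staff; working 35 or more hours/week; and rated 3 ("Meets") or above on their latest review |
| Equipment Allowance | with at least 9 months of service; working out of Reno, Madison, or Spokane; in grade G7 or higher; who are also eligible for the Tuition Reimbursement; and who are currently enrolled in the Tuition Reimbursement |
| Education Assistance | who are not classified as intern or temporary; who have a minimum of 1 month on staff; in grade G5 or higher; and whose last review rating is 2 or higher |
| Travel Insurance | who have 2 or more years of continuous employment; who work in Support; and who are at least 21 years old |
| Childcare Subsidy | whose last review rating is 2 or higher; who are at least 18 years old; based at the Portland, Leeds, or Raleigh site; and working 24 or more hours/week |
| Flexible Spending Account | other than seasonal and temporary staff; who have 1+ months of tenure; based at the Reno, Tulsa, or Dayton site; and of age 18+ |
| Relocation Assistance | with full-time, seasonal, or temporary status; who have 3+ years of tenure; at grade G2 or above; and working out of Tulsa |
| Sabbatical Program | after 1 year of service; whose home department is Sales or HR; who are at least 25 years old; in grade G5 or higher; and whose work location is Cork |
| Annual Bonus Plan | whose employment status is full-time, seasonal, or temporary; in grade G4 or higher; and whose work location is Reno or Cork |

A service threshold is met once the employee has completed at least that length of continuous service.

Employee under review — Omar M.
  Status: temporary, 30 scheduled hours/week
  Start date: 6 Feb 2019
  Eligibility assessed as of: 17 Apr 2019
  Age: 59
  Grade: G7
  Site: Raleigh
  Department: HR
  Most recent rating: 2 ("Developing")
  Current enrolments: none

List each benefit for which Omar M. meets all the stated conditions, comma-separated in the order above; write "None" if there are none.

Childcare Subsidy

Service from 6 Feb 2019 to 17 Apr 2019: 70 days.
Tuition Reimbursement — status temporary ✓; service 70 days ≥ 60 days ✓; 30 hrs/wk < 35 ✗ → not eligible.
Equipment Allowance — service 70 days < 9 months (≈270 days) ✗ → not eligible.
Education Assistance — status temporary ✗ (excluded) → not eligible.
Travel Insurance — service 70 days < 2 years (≈730 days) ✗ → not eligible.
Childcare Subsidy — rating 2 ≥ 2 ✓; age 59 ≥ 18 ✓; site Raleigh ✓; 30 hrs/wk ≥ 24 ✓ → eligible.
Flexible Spending Account — status temporary ✗ (excluded) → not eligible.
Relocation Assistance — status temporary ✓; service 70 days < 3 years (≈1095 days) ✗ → not eligible.
Sabbatical Program — service 70 days < 1 year (≈365 days) ✗ → not eligible.
Annual Bonus Plan — status temporary ✓; grade G7 ≥ G4 ✓; site Raleigh ✗ (not Reno or Cork) → not eligible.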